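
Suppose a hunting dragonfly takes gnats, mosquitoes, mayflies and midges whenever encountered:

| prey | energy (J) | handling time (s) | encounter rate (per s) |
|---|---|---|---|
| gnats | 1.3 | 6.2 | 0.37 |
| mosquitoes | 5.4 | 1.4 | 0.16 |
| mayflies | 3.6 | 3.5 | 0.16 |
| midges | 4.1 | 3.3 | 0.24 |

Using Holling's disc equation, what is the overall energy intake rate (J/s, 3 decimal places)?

Energy encountered per unit search time: 0.37×1.3 + 0.16×5.4 + 0.16×3.6 + 0.24×4.1 = 2.905 J/s.
Handling time per unit search time: 0.37×6.2 + 0.16×1.4 + 0.16×3.5 + 0.24×3.3 = 3.87.
Rate = 2.905/(1 + 3.87) = 0.5965 J/s.

0.597 J/s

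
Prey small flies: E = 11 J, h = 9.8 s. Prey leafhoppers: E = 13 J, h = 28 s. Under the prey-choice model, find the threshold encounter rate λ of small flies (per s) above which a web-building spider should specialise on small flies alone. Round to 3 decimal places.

0.072 per s

At the threshold, the rate on small flies alone equals the profitability of leafhoppers: λ·11/(1 + λ·9.8) = 13/28 = 0.4643.
Rearranging, λ(11 − 0.4643×9.8) = 0.4643, so λ = 0.4643/6.45 = 0.07198 per s.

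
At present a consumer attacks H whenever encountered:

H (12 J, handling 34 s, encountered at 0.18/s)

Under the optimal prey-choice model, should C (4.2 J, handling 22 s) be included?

Intake rate on the current diet: R = (0.18×12) / (1 + 0.18×34) = 2.16/7.12 = 0.3034 J/s.
Profitability of C: 4.2/22 = 0.1909 J/s.
Since 0.1909 < R, time spent handling C is better spent searching.

No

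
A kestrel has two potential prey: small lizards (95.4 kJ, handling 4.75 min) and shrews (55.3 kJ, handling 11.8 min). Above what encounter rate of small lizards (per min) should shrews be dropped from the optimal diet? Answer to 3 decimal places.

The zero-one rule: include shrews iff E₂/h₂ > λE₁/(1+λh₁). Equality gives the switch point.
λE₁h₂ = E₂ + λE₂h₁ ⇒ λ = E₂/(E₁h₂ − E₂h₁) = 55.3/(1126 − 262.7) = 0.06408 per min.

0.064 per min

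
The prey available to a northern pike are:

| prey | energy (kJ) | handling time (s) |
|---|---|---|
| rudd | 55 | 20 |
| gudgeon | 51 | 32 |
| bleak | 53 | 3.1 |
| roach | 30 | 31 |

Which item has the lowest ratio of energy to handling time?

roach

In descending order of E/h:
bleak: 53/3.1 = 17.1 kJ/s
rudd: 55/20 = 2.75 kJ/s
gudgeon: 51/32 = 1.59 kJ/s
roach: 30/31 = 0.968 kJ/s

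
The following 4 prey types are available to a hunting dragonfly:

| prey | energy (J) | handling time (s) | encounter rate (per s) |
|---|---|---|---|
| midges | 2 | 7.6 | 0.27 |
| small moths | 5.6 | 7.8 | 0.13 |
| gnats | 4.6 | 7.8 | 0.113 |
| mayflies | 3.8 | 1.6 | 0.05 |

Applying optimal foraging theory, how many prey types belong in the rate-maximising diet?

3

Profitabilities (E/h, J/s): mayflies 2.37, small moths 0.718, gnats 0.59, midges 0.263. Add prey in this order while the next type's profitability exceeds the intake rate on those already taken.
Rate on top 1: 0.1759. small moths: 0.718 > 0.1759 → include.
Rate on top 2: 0.4384. gnats: 0.59 > 0.4384 → include.
Rate on top 3: 0.4832. midges: 0.263 < 0.4832 → exclude; stop.
Optimal diet: mayflies, small moths, gnats — 3 of 4 types.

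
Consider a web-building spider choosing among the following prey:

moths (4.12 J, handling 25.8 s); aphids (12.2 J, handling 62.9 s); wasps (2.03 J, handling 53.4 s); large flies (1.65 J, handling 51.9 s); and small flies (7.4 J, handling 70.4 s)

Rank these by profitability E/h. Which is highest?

Profitability E/h (J/s): moths = 4.12/25.8 = 0.16, aphids = 12.2/62.9 = 0.194, wasps = 2.03/53.4 = 0.038, large flies = 1.65/51.9 = 0.0318, small flies = 7.4/70.4 = 0.105.
Ranked: aphids > moths > small flies > wasps > large flies.

aphids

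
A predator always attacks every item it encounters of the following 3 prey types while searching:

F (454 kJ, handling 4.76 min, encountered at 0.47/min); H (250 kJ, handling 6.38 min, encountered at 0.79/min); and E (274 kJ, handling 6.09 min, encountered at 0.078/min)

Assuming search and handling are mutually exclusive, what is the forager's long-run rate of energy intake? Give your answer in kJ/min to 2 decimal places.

49.39 kJ/min

R = (0.47×454 + 0.79×250 + 0.078×274) / (1 + 0.47×4.76 + 0.79×6.38 + 0.078×6.09) = 432.3/8.752 = 49.39 kJ/min.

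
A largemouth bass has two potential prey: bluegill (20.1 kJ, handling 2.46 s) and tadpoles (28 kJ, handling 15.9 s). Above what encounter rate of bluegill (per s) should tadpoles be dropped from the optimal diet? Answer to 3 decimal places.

0.112 per s

The zero-one rule: include tadpoles iff E₂/h₂ > λE₁/(1+λh₁). Equality gives the switch point.
λE₁h₂ = E₂ + λE₂h₁ ⇒ λ = E₂/(E₁h₂ − E₂h₁) = 28/(319.6 − 68.88) = 0.1117 per s.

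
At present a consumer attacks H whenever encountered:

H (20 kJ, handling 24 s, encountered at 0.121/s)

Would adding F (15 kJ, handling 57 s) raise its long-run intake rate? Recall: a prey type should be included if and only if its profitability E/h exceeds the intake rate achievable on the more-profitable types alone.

On H alone, R = ΣλE/(1+Σλh) = 2.42/3.904 = 0.6199 kJ/s.
Profitability of F: 15/57 = 0.2632 kJ/s.
0.2632 < 0.6199, so adding F would lower the average — exclude it.

No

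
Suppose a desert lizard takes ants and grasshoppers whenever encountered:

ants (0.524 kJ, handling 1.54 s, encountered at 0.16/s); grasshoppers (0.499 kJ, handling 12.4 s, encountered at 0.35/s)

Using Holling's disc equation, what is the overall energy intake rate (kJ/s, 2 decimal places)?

0.05 kJ/s

Energy encountered per unit search time: 0.16×0.524 + 0.35×0.499 = 0.2585 kJ/s.
Handling time per unit search time: 0.16×1.54 + 0.35×12.4 = 4.586.
Rate = 0.2585/(1 + 4.586) = 0.04627 kJ/s.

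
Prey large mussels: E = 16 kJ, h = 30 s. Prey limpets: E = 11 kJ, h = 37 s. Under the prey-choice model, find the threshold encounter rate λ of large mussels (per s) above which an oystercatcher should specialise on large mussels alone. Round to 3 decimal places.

Drop limpets once their profitability E₂/h₂ falls below the rate achievable on large mussels alone: E₂/h₂ = λE₁/(1 + λh₁).
Solve for λ: λE₁h₂ = E₂(1 + λh₁) → λ(E₁h₂ − E₂h₁) = E₂ → λ = E₂/(E₁h₂ − E₂h₁).
λ = 11/(16×37 − 11×30) = 11/262 = 0.04198 per s.

0.042 per s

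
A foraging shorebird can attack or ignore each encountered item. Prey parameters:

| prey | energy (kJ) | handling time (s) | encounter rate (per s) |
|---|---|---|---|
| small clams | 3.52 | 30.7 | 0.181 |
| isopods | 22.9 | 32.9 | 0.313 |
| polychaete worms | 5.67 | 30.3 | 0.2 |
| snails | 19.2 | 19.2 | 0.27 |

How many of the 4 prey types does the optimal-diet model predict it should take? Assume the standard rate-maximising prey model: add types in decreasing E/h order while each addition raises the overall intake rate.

1

Profitabilities (E/h, kJ/s): snails 1, isopods 0.696, polychaete worms 0.187, small clams 0.115. Add prey in this order while the next type's profitability exceeds the intake rate on those already taken.
Rate on top 1: 0.8383. isopods: 0.696 < 0.8383 → exclude; stop.
Optimal diet: snails — 1 of 4 types.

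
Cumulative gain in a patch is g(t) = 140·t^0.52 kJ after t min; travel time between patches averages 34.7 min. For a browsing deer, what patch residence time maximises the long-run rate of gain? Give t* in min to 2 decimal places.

37.59 min

Maximise g(t)/(T+t): set derivative to zero → g'(t)(T+t) = g(t).
g'(t) = 0.52·140·t^-0.48. Setting 0.52·140·t^-0.48 = 140·t^0.52/(34.7+t) gives 0.52(34.7+t) = t, so 0.48·t = 0.52×34.7.
t* = 0.52×34.7/0.48 = 37.59 min.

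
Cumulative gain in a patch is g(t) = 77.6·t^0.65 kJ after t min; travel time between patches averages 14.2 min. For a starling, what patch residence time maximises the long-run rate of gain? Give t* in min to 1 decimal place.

26.4 min

Optimal t* satisfies g'(t*) = g(t*)/(T + t*).
g'(t) = 0.65·77.6·t^-0.35. Setting 0.65·77.6·t^-0.35 = 77.6·t^0.65/(14.2+t) gives 0.65(14.2+t) = t, so 0.35·t = 0.65×14.2.
t* = 0.65×14.2/0.35 = 26.37 min.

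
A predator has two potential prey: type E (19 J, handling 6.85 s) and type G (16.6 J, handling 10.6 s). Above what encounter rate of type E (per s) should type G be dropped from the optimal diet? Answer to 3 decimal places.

The zero-one rule: include type G iff E₂/h₂ > λE₁/(1+λh₁). Equality gives the switch point.
λE₁h₂ = E₂ + λE₂h₁ ⇒ λ = E₂/(E₁h₂ − E₂h₁) = 16.6/(201.4 − 113.7) = 0.1893 per s.

0.189 per s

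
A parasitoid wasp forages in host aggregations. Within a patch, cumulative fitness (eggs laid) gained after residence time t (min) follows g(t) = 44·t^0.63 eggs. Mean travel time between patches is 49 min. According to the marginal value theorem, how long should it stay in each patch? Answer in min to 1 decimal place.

83.4 min

By the marginal value theorem, leave when the instantaneous gain rate g'(t) equals the habitat-wide average g(t)/(T + t).
g'(t) = 0.63·44·t^-0.37. Setting 0.63·44·t^-0.37 = 44·t^0.63/(49+t) gives 0.63(49+t) = t, so 0.37·t = 0.63×49.
t* = 0.63×49/0.37 = 83.43 min.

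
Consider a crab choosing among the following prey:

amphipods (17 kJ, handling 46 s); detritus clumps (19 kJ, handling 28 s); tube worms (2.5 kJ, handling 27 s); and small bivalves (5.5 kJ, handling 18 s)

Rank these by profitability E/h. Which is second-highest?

Profitability E/h (kJ/s): amphipods = 17/46 = 0.37, detritus clumps = 19/28 = 0.679, tube worms = 2.5/27 = 0.0926, small bivalves = 5.5/18 = 0.306.
Ranked: detritus clumps > amphipods > small bivalves > tube worms.

amphipods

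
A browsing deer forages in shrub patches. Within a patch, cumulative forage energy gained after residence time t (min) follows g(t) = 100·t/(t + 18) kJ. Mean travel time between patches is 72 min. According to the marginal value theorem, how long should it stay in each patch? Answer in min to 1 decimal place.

36.0 min

Optimal t* satisfies g'(t*) = g(t*)/(T + t*).
g'(t) = 100·18/(t + 18)². Setting 100·18/(t+18)² = 100t/[(t+18)(72+t)] gives 18(72+t) = t(t+18), so t² = 18×72 = 1296.
t* = √1296 = 36 min.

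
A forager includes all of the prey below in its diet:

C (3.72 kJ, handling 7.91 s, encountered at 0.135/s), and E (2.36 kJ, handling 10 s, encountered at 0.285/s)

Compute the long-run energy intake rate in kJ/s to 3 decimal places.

0.239 kJ/s

Energy encountered per unit search time: 0.135×3.72 + 0.285×2.36 = 1.175 kJ/s.
Handling time per unit search time: 0.135×7.91 + 0.285×10 = 3.918.
Rate = 1.175/(1 + 3.918) = 0.2389 kJ/s.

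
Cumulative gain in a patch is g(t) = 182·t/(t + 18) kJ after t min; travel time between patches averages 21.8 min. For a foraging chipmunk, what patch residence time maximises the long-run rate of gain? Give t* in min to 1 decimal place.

19.8 min

Maximise g(t)/(T+t): set derivative to zero → g'(t)(T+t) = g(t).
g'(t) = 182·18/(t + 18)². Setting 182·18/(t+18)² = 182t/[(t+18)(21.8+t)] gives 18(21.8+t) = t(t+18), so t² = 18×21.8 = 392.4.
t* = √392.4 = 19.81 min.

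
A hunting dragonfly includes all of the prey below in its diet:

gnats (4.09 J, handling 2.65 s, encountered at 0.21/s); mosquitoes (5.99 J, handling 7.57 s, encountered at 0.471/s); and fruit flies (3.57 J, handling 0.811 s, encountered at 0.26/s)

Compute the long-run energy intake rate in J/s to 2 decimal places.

Energy encountered per unit search time: 0.21×4.09 + 0.471×5.99 + 0.26×3.57 = 4.608 J/s.
Handling time per unit search time: 0.21×2.65 + 0.471×7.57 + 0.26×0.811 = 4.333.
Rate = 4.608/(1 + 4.333) = 0.8642 J/s.

0.86 J/s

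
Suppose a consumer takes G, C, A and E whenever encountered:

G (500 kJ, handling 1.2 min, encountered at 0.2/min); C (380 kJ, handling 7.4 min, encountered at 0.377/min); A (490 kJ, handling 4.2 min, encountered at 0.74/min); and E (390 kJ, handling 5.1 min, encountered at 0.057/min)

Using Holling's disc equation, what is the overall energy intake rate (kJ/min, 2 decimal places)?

84.55 kJ/min

R = (0.2×500 + 0.377×380 + 0.74×490 + 0.057×390) / (1 + 0.2×1.2 + 0.377×7.4 + 0.74×4.2 + 0.057×5.1) = 628.1/7.429 = 84.55 kJ/min.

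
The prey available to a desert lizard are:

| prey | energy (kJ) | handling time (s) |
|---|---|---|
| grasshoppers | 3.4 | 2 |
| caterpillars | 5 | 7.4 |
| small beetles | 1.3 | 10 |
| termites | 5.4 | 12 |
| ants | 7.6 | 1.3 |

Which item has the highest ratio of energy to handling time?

ants

In descending order of E/h:
ants: 7.6/1.3 = 5.85 kJ/s
grasshoppers: 3.4/2 = 1.7 kJ/s
caterpillars: 5/7.4 = 0.676 kJ/s
termites: 5.4/12 = 0.45 kJ/s
small beetles: 1.3/10 = 0.13 kJ/s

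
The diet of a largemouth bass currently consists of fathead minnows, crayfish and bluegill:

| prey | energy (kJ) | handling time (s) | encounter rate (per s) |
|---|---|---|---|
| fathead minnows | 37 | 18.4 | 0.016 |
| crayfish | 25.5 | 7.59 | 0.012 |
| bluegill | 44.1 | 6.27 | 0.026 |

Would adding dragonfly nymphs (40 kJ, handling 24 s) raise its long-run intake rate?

Intake rate on the current diet: R = (0.016×37 + 0.012×25.5 + 0.026×44.1) / (1 + 0.016×18.4 + 0.012×7.59 + 0.026×6.27) = 2.045/1.548 = 1.32 kJ/s.
dragonfly nymphs: E/h = 40/24 = 1.667 kJ/s.
Since 1.667 > R, including dragonfly nymphs increases the long-run rate.

Yes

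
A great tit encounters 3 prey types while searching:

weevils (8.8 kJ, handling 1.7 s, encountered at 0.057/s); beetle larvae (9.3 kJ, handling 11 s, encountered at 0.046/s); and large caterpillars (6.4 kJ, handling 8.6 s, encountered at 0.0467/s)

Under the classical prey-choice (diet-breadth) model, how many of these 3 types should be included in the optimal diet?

3

Rank by E/h (kJ/s): weevils 5.18, beetle larvae 0.845, large caterpillars 0.744. Include each in turn until the next type's E/h falls below the running intake rate.
Rate on top 1: 0.4573. beetle larvae: 0.845 > 0.4573 → include.
Rate on top 2: 0.5798. large caterpillars: 0.744 > 0.5798 → include.
Optimal diet: weevils, beetle larvae, large caterpillars — 3 of 3 types.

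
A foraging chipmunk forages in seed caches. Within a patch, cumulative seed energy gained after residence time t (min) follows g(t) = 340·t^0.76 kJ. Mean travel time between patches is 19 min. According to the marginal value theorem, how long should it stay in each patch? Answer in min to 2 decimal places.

60.17 min

Maximise g(t)/(T+t): set derivative to zero → g'(t)(T+t) = g(t).
g'(t) = 0.76·340·t^-0.24. Setting 0.76·340·t^-0.24 = 340·t^0.76/(19+t) gives 0.76(19+t) = t, so 0.24·t = 0.76×19.
t* = 0.76×19/0.24 = 60.17 min.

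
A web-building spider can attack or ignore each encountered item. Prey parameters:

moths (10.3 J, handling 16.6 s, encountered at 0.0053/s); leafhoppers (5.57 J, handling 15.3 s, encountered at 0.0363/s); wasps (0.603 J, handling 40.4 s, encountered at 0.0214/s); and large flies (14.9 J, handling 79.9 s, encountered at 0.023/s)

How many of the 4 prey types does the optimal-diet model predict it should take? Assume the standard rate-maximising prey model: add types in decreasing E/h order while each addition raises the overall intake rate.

E/h in descending order: moths 0.62, leafhoppers 0.364, large flies 0.186, wasps 0.0149 J/s. The optimal diet is the largest prefix of this list for which every included type satisfies E_i/h_i > R on the types above it.
Rate on top 1: 0.05018. leafhoppers: 0.364 > 0.05018 → include.
Rate on top 2: 0.1563. large flies: 0.186 > 0.1563 → include.
Rate on top 3: 0.1722. wasps: 0.0149 < 0.1722 → exclude; stop.
Optimal diet: moths, leafhoppers, large flies — 3 of 4 types.

3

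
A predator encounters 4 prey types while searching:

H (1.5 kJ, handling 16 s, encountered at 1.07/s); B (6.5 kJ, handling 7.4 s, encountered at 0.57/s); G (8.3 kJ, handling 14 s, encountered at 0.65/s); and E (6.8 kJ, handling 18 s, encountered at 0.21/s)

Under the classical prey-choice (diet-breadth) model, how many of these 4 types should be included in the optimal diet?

1

Rank by E/h (kJ/s): B 0.878, G 0.593, E 0.378, H 0.0938. Include each in turn until the next type's E/h falls below the running intake rate.
Rate on top 1: 0.71. G: 0.593 < 0.71 → exclude; stop.
Optimal diet: B — 1 of 4 types.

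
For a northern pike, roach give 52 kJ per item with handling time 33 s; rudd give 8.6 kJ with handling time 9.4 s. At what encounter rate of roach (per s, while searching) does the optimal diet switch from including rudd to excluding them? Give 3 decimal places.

0.042 per s

Drop rudd once their profitability E₂/h₂ falls below the rate achievable on roach alone: E₂/h₂ = λE₁/(1 + λh₁).
Solve for λ: λE₁h₂ = E₂(1 + λh₁) → λ(E₁h₂ − E₂h₁) = E₂ → λ = E₂/(E₁h₂ − E₂h₁).
λ = 8.6/(52×9.4 − 8.6×33) = 8.6/205 = 0.04195 per s.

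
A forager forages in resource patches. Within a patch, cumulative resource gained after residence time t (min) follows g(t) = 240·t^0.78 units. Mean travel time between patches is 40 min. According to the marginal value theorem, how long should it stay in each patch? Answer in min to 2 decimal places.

Optimal t* satisfies g'(t*) = g(t*)/(T + t*).
g'(t) = 0.78·240·t^-0.22. Setting 0.78·240·t^-0.22 = 240·t^0.78/(40+t) gives 0.78(40+t) = t, so 0.22·t = 0.78×40.
t* = 0.78×40/0.22 = 141.8 min.

141.82 min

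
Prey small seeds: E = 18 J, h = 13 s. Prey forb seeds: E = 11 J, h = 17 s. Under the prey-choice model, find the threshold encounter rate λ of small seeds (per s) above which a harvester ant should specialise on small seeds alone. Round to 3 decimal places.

The zero-one rule: include forb seeds iff E₂/h₂ > λE₁/(1+λh₁). Equality gives the switch point.
λE₁h₂ = E₂ + λE₂h₁ ⇒ λ = E₂/(E₁h₂ − E₂h₁) = 11/(306 − 143) = 0.06748 per s.

0.067 per s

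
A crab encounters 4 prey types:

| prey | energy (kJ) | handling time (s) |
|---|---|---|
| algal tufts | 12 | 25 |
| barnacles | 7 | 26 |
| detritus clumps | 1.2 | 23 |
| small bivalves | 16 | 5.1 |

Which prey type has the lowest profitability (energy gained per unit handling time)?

detritus clumps

Profitability E/h (kJ/s): algal tufts = 12/25 = 0.48, barnacles = 7/26 = 0.269, detritus clumps = 1.2/23 = 0.0522, small bivalves = 16/5.1 = 3.14.
Ranked: small bivalves > algal tufts > barnacles > detritus clumps.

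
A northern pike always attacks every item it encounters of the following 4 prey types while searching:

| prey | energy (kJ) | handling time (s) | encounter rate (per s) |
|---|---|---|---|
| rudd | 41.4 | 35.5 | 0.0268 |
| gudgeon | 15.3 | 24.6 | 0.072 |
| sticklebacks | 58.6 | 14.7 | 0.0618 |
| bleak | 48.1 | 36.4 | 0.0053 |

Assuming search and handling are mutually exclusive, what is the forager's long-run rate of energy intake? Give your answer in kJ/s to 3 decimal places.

1.262 kJ/s

Energy encountered per unit search time: 0.0268×41.4 + 0.072×15.3 + 0.0618×58.6 + 0.0053×48.1 = 6.088 kJ/s.
Handling time per unit search time: 0.0268×35.5 + 0.072×24.6 + 0.0618×14.7 + 0.0053×36.4 = 3.824.
Rate = 6.088/(1 + 3.824) = 1.262 kJ/s.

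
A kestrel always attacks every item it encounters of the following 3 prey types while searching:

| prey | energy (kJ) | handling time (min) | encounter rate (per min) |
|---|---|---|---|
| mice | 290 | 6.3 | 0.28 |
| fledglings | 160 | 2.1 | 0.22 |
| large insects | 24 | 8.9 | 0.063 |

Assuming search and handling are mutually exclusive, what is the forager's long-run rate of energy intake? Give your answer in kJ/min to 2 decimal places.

Energy encountered per unit search time: 0.28×290 + 0.22×160 + 0.063×24 = 117.9 kJ/min.
Handling time per unit search time: 0.28×6.3 + 0.22×2.1 + 0.063×8.9 = 2.787.
Rate = 117.9/(1 + 2.787) = 31.14 kJ/min.

31.14 kJ/min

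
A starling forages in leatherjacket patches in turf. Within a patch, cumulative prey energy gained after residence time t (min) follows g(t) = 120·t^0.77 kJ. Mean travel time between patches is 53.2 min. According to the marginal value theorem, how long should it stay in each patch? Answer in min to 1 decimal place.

By the marginal value theorem, leave when the instantaneous gain rate g'(t) equals the habitat-wide average g(t)/(T + t).
g'(t) = 0.77·120·t^-0.23. Setting 0.77·120·t^-0.23 = 120·t^0.77/(53.2+t) gives 0.77(53.2+t) = t, so 0.23·t = 0.77×53.2.
t* = 0.77×53.2/0.23 = 178.1 min.

178.1 min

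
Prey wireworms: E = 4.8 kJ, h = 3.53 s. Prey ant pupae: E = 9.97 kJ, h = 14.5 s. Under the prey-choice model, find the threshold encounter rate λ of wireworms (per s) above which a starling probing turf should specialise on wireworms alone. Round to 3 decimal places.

At the threshold, the rate on wireworms alone equals the profitability of ant pupae: λ·4.8/(1 + λ·3.53) = 9.97/14.5 = 0.6876.
Rearranging, λ(4.8 − 0.6876×3.53) = 0.6876, so λ = 0.6876/2.373 = 0.2898 per s.

0.290 per s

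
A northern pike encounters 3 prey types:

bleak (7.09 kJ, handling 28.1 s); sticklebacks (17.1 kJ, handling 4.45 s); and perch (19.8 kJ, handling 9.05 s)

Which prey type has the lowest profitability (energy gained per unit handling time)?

In descending order of E/h:
sticklebacks: 17.1/4.45 = 3.84 kJ/s
perch: 19.8/9.05 = 2.19 kJ/s
bleak: 7.09/28.1 = 0.252 kJ/s

bleak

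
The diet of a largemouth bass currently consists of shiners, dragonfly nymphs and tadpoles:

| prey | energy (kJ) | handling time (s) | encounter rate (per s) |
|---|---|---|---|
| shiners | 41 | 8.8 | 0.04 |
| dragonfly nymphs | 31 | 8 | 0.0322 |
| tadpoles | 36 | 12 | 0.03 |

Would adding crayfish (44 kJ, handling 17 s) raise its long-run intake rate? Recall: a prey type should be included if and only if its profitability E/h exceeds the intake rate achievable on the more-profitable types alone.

Yes

On shiners, dragonfly nymphs and tadpoles alone, R = ΣλE/(1+Σλh) = 3.718/1.97 = 1.888 kJ/s.
Profitability of crayfish: 44/17 = 2.588 kJ/s.
Since 2.588 > R, including crayfish increases the long-run rate.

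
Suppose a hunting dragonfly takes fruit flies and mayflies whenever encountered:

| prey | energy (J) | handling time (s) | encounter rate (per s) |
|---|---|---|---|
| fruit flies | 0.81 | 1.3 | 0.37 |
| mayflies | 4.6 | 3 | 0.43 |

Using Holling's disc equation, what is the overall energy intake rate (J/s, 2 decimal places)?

0.82 J/s

R = (0.37×0.81 + 0.43×4.6) / (1 + 0.37×1.3 + 0.43×3) = 2.278/2.771 = 0.822 J/s.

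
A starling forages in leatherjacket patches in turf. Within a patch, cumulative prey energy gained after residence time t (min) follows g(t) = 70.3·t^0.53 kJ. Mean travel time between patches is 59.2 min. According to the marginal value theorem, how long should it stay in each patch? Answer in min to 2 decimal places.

66.76 min

Maximise g(t)/(T+t): set derivative to zero → g'(t)(T+t) = g(t).
g'(t) = 0.53·70.3·t^-0.47. Setting 0.53·70.3·t^-0.47 = 70.3·t^0.53/(59.2+t) gives 0.53(59.2+t) = t, so 0.47·t = 0.53×59.2.
t* = 0.53×59.2/0.47 = 66.76 min.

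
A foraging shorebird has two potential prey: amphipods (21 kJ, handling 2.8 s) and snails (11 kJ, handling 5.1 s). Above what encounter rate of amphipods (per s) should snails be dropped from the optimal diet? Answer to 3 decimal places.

0.144 per s

Drop snails once their profitability E₂/h₂ falls below the rate achievable on amphipods alone: E₂/h₂ = λE₁/(1 + λh₁).
Solve for λ: λE₁h₂ = E₂(1 + λh₁) → λ(E₁h₂ − E₂h₁) = E₂ → λ = E₂/(E₁h₂ − E₂h₁).
λ = 11/(21×5.1 − 11×2.8) = 11/76.3 = 0.1442 per s.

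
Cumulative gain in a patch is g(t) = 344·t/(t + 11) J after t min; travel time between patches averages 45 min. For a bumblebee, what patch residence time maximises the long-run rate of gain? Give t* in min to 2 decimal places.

22.25 min

By the marginal value theorem, leave when the instantaneous gain rate g'(t) equals the habitat-wide average g(t)/(T + t).
g'(t) = 344·11/(t + 11)². Setting 344·11/(t+11)² = 344t/[(t+11)(45+t)] gives 11(45+t) = t(t+11), so t² = 11×45 = 495.
t* = √495 = 22.25 min.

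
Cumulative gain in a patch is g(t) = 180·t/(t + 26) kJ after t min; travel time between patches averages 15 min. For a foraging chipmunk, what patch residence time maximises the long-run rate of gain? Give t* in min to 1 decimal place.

19.7 min

Maximise g(t)/(T+t): set derivative to zero → g'(t)(T+t) = g(t).
g'(t) = 180·26/(t + 26)². Setting 180·26/(t+26)² = 180t/[(t+26)(15+t)] gives 26(15+t) = t(t+26), so t² = 26×15 = 390.
t* = √390 = 19.75 min.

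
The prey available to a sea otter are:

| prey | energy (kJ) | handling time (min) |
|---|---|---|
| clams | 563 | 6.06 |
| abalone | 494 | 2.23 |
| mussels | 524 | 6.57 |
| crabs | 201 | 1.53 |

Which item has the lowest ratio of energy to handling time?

mussels

In descending order of E/h:
abalone: 494/2.23 = 222 kJ/min
crabs: 201/1.53 = 131 kJ/min
clams: 563/6.06 = 92.9 kJ/min
mussels: 524/6.57 = 79.8 kJ/min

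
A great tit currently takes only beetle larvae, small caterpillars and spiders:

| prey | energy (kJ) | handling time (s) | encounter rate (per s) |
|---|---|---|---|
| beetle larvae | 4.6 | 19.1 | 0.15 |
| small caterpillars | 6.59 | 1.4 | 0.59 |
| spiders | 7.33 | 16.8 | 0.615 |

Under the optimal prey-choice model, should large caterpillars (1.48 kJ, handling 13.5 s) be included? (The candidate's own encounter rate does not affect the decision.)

Intake rate on the current diet: R = (0.15×4.6 + 0.59×6.59 + 0.615×7.33) / (1 + 0.15×19.1 + 0.59×1.4 + 0.615×16.8) = 9.086/15.02 = 0.6048 kJ/s.
Profitability of large caterpillars: 1.48/13.5 = 0.1096 kJ/s.
Since 0.1096 < R, time spent handling large caterpillars is better spent searching.

No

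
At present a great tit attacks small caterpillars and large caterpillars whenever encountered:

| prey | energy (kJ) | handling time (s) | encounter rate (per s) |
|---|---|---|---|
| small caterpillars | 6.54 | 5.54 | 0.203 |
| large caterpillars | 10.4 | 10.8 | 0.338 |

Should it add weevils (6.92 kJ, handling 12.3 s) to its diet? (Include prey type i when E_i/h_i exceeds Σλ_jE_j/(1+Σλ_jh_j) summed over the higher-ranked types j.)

On small caterpillars and large caterpillars alone, R = ΣλE/(1+Σλh) = 4.843/5.775 = 0.8386 kJ/s.
weevils: E/h = 6.92/12.3 = 0.5626 kJ/s.
0.5626 < 0.8386, so adding weevils would lower the average — exclude it.

No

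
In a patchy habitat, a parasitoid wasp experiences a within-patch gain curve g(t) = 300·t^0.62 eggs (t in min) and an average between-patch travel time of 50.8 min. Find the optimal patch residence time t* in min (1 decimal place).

Maximise g(t)/(T+t): set derivative to zero → g'(t)(T+t) = g(t).
g'(t) = 0.62·300·t^-0.38. Setting 0.62·300·t^-0.38 = 300·t^0.62/(50.8+t) gives 0.62(50.8+t) = t, so 0.38·t = 0.62×50.8.
t* = 0.62×50.8/0.38 = 82.88 min.

82.9 min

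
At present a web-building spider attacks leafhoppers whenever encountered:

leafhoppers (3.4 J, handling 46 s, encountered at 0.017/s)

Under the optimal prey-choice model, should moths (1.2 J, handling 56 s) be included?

No

Intake rate on the current diet: R = (0.017×3.4) / (1 + 0.017×46) = 0.0578/1.782 = 0.03244 J/s.
Profitability of moths: 1.2/56 = 0.02143 J/s.
Since 0.02143 < R, time spent handling moths is better spent searching.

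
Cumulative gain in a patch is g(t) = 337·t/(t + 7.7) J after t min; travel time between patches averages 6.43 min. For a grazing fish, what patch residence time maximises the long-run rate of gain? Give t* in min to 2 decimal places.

By the marginal value theorem, leave when the instantaneous gain rate g'(t) equals the habitat-wide average g(t)/(T + t).
g'(t) = 337·7.7/(t + 7.7)². Setting 337·7.7/(t+7.7)² = 337t/[(t+7.7)(6.43+t)] gives 7.7(6.43+t) = t(t+7.7), so t² = 7.7×6.43 = 49.51.
t* = √49.51 = 7.036 min.

7.04 min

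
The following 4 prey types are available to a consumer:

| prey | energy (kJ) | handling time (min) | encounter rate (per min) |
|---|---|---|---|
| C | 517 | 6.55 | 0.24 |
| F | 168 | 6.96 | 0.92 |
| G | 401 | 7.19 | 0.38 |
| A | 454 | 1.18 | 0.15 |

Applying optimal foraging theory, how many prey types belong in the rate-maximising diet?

E/h in descending order: A 385, C 78.9, G 55.8, F 24.1 kJ/min. The optimal diet is the largest prefix of this list for which every included type satisfies E_i/h_i > R on the types above it.
Rate on top 1: 57.86. C: 78.9 > 57.86 → include.
Rate on top 2: 69.91. G: 55.8 < 69.91 → exclude; stop.
Optimal diet: A, C — 2 of 4 types.

2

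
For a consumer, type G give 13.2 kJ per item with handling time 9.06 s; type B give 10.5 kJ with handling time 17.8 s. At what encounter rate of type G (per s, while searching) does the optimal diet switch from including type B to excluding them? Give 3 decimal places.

0.075 per s

At the threshold, the rate on type G alone equals the profitability of type B: λ·13.2/(1 + λ·9.06) = 10.5/17.8 = 0.5899.
Rearranging, λ(13.2 − 0.5899×9.06) = 0.5899, so λ = 0.5899/7.856 = 0.07509 per s.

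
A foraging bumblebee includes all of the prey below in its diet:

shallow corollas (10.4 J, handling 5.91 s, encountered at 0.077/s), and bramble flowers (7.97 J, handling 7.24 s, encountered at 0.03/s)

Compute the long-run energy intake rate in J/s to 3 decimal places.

Energy encountered per unit search time: 0.077×10.4 + 0.03×7.97 = 1.04 J/s.
Handling time per unit search time: 0.077×5.91 + 0.03×7.24 = 0.6723.
Rate = 1.04/(1 + 0.6723) = 0.6218 J/s.

0.622 J/s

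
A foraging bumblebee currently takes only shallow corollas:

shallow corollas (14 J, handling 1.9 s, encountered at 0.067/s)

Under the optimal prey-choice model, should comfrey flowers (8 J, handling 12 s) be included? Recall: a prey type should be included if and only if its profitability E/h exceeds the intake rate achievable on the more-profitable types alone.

Current rate: (0.067×14)/(1 + 0.067×1.9) = 0.8321 J/s.
comfrey flowers: E/h = 8/12 = 0.6667 J/s.
Since 0.6667 < R, time spent handling comfrey flowers is better spent searching.

No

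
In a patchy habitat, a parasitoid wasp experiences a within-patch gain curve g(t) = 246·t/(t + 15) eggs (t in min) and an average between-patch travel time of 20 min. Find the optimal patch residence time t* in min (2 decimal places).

By the marginal value theorem, leave when the instantaneous gain rate g'(t) equals the habitat-wide average g(t)/(T + t).
g'(t) = 246·15/(t + 15)². Setting 246·15/(t+15)² = 246t/[(t+15)(20+t)] gives 15(20+t) = t(t+15), so t² = 15×20 = 300.
t* = √300 = 17.32 min.

17.32 min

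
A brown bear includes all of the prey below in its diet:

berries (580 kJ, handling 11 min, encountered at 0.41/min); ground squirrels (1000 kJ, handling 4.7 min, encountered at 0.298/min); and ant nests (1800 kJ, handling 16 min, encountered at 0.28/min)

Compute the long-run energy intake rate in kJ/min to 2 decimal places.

91.29 kJ/min

Energy encountered per unit search time: 0.41×580 + 0.298×1000 + 0.28×1800 = 1040 kJ/min.
Handling time per unit search time: 0.41×11 + 0.298×4.7 + 0.28×16 = 10.39.
Rate = 1040/(1 + 10.39) = 91.29 kJ/min.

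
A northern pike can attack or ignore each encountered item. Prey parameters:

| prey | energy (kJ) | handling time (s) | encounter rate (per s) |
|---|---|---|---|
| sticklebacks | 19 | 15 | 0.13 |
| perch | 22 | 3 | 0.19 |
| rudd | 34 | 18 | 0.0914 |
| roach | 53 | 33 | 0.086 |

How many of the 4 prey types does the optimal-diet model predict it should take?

1

Profitabilities (E/h, kJ/s): perch 7.33, rudd 1.89, roach 1.61, sticklebacks 1.27. Add prey in this order while the next type's profitability exceeds the intake rate on those already taken.
Rate on top 1: 2.662. rudd: 1.89 < 2.662 → exclude; stop.
Optimal diet: perch — 1 of 4 types.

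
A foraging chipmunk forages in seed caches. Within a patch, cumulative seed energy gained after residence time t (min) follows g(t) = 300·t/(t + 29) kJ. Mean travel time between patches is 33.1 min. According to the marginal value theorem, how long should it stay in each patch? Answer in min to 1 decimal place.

Optimal t* satisfies g'(t*) = g(t*)/(T + t*).
g'(t) = 300·29/(t + 29)². Setting 300·29/(t+29)² = 300t/[(t+29)(33.1+t)] gives 29(33.1+t) = t(t+29), so t² = 29×33.1 = 959.9.
t* = √959.9 = 30.98 min.

31.0 min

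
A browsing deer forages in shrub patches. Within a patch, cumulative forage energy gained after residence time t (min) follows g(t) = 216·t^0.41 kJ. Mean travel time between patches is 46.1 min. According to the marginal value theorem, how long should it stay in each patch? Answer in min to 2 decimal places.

32.04 min

Maximise g(t)/(T+t): set derivative to zero → g'(t)(T+t) = g(t).
g'(t) = 0.41·216·t^-0.59. Setting 0.41·216·t^-0.59 = 216·t^0.41/(46.1+t) gives 0.41(46.1+t) = t, so 0.59·t = 0.41×46.1.
t* = 0.41×46.1/0.59 = 32.04 min.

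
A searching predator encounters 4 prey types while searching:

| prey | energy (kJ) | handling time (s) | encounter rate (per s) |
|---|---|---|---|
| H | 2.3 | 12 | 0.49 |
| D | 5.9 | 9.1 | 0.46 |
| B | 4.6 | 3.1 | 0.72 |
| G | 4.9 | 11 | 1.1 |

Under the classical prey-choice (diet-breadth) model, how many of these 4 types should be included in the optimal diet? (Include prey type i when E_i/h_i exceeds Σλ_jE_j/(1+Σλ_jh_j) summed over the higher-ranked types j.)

1

Profitabilities (E/h, kJ/s): B 1.48, D 0.648, G 0.445, H 0.192. Add prey in this order while the next type's profitability exceeds the intake rate on those already taken.
Rate on top 1: 1.025. D: 0.648 < 1.025 → exclude; stop.
Optimal diet: B — 1 of 4 types.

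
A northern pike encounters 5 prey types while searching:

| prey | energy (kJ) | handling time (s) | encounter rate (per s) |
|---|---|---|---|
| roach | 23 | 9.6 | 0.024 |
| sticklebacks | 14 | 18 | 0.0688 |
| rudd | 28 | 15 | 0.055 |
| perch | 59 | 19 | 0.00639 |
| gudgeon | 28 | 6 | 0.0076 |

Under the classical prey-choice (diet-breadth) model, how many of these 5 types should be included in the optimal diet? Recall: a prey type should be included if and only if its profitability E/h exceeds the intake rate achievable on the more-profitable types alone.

4

Rank by E/h (kJ/s): gudgeon 4.67, perch 3.11, roach 2.4, rudd 1.87, sticklebacks 0.778. Include each in turn until the next type's E/h falls below the running intake rate.
Rate on top 1: 0.2035. perch: 3.11 > 0.2035 → include.
Rate on top 2: 0.5054. roach: 2.4 > 0.5054 → include.
Rate on top 3: 0.8171. rudd: 1.87 > 0.8171 → include.
Rate on top 4: 1.207. sticklebacks: 0.778 < 1.207 → exclude; stop.
Optimal diet: gudgeon, perch, roach, rudd — 4 of 5 types.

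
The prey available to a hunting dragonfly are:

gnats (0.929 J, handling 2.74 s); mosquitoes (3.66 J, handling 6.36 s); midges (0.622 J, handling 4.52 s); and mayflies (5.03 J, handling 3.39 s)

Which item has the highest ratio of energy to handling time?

mayflies

Profitability E/h (J/s): gnats = 0.929/2.74 = 0.339, mosquitoes = 3.66/6.36 = 0.575, midges = 0.622/4.52 = 0.138, mayflies = 5.03/3.39 = 1.48.
Ranked: mayflies > mosquitoes > gnats > midges.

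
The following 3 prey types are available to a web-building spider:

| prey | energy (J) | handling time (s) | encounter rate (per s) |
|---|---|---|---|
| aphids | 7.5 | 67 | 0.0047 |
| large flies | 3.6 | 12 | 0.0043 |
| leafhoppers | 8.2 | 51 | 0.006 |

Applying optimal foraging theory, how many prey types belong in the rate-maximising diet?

E/h in descending order: large flies 0.3, leafhoppers 0.161, aphids 0.112 J/s. The optimal diet is the largest prefix of this list for which every included type satisfies E_i/h_i > R on the types above it.
Rate on top 1: 0.01472. leafhoppers: 0.161 > 0.01472 → include.
Rate on top 2: 0.04764. aphids: 0.112 > 0.04764 → include.
Optimal diet: large flies, leafhoppers, aphids — 3 of 3 types.

3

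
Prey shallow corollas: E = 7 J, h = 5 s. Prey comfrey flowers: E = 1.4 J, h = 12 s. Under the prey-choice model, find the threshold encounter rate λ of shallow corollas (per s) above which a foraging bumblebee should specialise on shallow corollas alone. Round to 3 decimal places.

Drop comfrey flowers once their profitability E₂/h₂ falls below the rate achievable on shallow corollas alone: E₂/h₂ = λE₁/(1 + λh₁).
Solve for λ: λE₁h₂ = E₂(1 + λh₁) → λ(E₁h₂ − E₂h₁) = E₂ → λ = E₂/(E₁h₂ − E₂h₁).
λ = 1.4/(7×12 − 1.4×5) = 1.4/77 = 0.01818 per s.

0.018 per s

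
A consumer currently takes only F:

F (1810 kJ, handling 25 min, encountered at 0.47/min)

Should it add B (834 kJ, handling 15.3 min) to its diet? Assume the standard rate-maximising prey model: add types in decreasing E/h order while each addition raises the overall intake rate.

Current rate: (0.47×1810)/(1 + 0.47×25) = 66.72 kJ/min.
B: E/h = 834/15.3 = 54.51 kJ/min.
Since 54.51 < R, time spent handling B is better spent searching.

No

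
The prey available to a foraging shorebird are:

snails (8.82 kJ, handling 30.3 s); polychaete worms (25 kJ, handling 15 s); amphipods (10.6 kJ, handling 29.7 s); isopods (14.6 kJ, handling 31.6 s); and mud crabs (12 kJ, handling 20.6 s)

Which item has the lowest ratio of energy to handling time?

snails

Profitability E/h (kJ/s): snails = 8.82/30.3 = 0.291, polychaete worms = 25/15 = 1.67, amphipods = 10.6/29.7 = 0.357, isopods = 14.6/31.6 = 0.462, mud crabs = 12/20.6 = 0.583.
Ranked: polychaete worms > mud crabs > isopods > amphipods > snails.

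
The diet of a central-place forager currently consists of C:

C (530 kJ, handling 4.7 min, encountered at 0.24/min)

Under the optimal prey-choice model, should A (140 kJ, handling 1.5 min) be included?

Yes

On C alone, R = ΣλE/(1+Σλh) = 127.2/2.128 = 59.77 kJ/min.
Profitability of A: 140/1.5 = 93.33 kJ/min.
93.33 > 59.77, so adding A raises the average — include it.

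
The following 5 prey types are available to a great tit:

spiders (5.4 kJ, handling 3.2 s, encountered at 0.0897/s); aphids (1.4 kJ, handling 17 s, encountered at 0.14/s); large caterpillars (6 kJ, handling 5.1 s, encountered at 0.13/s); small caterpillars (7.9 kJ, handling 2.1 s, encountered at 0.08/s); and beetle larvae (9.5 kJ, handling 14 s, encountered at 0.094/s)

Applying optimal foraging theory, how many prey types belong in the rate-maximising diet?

3

E/h in descending order: small caterpillars 3.76, spiders 1.69, large caterpillars 1.18, beetle larvae 0.679, aphids 0.0824 kJ/s. The optimal diet is the largest prefix of this list for which every included type satisfies E_i/h_i > R on the types above it.
Rate on top 1: 0.5411. spiders: 1.69 > 0.5411 → include.
Rate on top 2: 0.7673. large caterpillars: 1.18 > 0.7673 → include.
Rate on top 3: 0.8953. beetle larvae: 0.679 < 0.8953 → exclude; stop.
Optimal diet: small caterpillars, spiders, large caterpillars — 3 of 5 types.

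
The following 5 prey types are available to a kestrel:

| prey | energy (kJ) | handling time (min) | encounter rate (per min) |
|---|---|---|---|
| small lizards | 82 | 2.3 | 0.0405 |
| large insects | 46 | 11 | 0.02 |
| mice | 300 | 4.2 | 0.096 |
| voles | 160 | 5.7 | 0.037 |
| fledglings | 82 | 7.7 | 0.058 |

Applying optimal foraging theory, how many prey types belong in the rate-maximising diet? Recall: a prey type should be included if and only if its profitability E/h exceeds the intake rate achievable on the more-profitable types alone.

3

E/h in descending order: mice 71.4, small lizards 35.7, voles 28.1, fledglings 10.6, large insects 4.18 kJ/min. The optimal diet is the largest prefix of this list for which every included type satisfies E_i/h_i > R on the types above it.
Rate on top 1: 20.52. small lizards: 35.7 > 20.52 → include.
Rate on top 2: 21.47. voles: 28.1 > 21.47 → include.
Rate on top 3: 22.28. fledglings: 10.6 < 22.28 → exclude; stop.
Optimal diet: mice, small lizards, voles — 3 of 5 types.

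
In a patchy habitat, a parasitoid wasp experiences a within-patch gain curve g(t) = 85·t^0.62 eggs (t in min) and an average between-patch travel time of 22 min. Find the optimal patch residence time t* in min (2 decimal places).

35.89 min

Maximise g(t)/(T+t): set derivative to zero → g'(t)(T+t) = g(t).
g'(t) = 0.62·85·t^-0.38. Setting 0.62·85·t^-0.38 = 85·t^0.62/(22+t) gives 0.62(22+t) = t, so 0.38·t = 0.62×22.
t* = 0.62×22/0.38 = 35.89 min.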